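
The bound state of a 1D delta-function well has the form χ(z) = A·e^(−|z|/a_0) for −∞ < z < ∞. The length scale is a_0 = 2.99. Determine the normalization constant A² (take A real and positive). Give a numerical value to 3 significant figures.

A^2 ≈ 0.334

The normalization condition is ∫|χ|² dz = 1 from −∞ to ∞.
Using ∫₀^∞ zⁿ e^(−αz) dz = n!/αⁿ⁺¹, with χ = A·e^(−|z|/a_0), the integral evaluates to A²·[a_0].
Hence A² = 1/[a_0].
Substituting a_0 = 2.99 gives A² = 0.3344, so A = 0.5783.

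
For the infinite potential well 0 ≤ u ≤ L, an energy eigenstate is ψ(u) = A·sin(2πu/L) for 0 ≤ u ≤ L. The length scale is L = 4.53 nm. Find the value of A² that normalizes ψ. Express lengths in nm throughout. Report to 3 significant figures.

The normalization condition is ∫|ψ|² du = 1 from 0 to L.
Using sin²θ = (1 − cos 2θ)/2, ∫|ψ|² du = A²·(L/2).
Hence A² = 1/[L/2].
With L = 4.53: A² = 0.4415 and A = 0.6645.

A^2 ≈ 0.442 nm^(-1)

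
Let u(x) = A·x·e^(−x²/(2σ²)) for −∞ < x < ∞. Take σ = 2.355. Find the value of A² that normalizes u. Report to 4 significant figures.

Require ∫ |u|² dx = 1 over the whole domain.
Using the Gaussian integral ∫_{−∞}^{∞} e^(−αx²) dx = √(π/α), the integral (without the A² prefactor) comes out to √(π)·σ^3/2.
Hence A² = 1/[√(π)·σ^3/2].
With σ = 2.355: A² = 0.086394 and A = 0.29393.

A^2 ≈ 0.08639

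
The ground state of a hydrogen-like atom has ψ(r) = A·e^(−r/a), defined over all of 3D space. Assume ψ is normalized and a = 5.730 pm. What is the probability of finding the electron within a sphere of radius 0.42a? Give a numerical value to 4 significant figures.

P ≈ 0.05335

P = ∫ |ψ|² 4πr² dr over r ≤ 0.42a.
The full normalization integral is A²·[π·a^3] = 1, fixing A².
In terms of u = r/a (A², 4π and the length scale all cancel between numerator and denominator), P = [∫_{0}^{0.42} u^2·e^(-2·u) du] / [∫_{0}^{∞} u^2·e^(-2·u) du].
Using ∫ u^2·e^(-2·u) du = -(2·u^2 + 2·u + 1)·e^(-2·u)/4, the numerator is 1/4 - 2741·e^(-21/25)/5000 and the denominator is 1/4.
Taking the ratio yields P = 0.053345.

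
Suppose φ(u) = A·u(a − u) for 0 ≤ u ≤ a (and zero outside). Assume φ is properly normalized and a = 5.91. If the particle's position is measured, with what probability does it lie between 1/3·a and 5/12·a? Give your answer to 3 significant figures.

|φ|² is the probability density, so P = ∫_{1/3·a}^{5/12·a} |φ|² du.
Since A² = 1/(a^5/30), this is the region integral divided by the full normalization integral.
Let t = u/a; then A² and the length scale cancel, so P = ∫_{1/3}^{5/12} t^2·(1 - t)^2 dt ÷ ∫_{0}^{1} t^2·(1 - t)^2 dt.
An antiderivative of t^2·(1 - t)^2 is t^3·(6·t^2 - 15·t + 10)/30; evaluating from 1/3 to 5/12 gives ≈ 0.0045581, while the full integral is 1/30.
Evaluating gives P = 0.1367.

P ≈ 0.137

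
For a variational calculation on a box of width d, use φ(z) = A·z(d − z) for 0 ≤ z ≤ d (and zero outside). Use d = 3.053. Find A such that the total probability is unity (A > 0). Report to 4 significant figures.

A ≈ 0.3363

We need A² ∫|f|² dz = 1, taking the integral from 0 to d.
Expanding the polynomial and integrating term by term, carrying out the integral gives A² · d^5/30.
Substituting d = 3.053 gives A² = 0.11311, so A = 0.33631.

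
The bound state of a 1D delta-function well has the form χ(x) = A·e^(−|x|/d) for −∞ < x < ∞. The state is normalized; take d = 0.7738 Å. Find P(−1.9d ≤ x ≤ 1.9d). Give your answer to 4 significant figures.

P = ∫_{−1.9d}^{1.9d} |χ(x)|² dx.
The normalization integral ∫|χ|²dx over the whole domain equals d·A², and A² cancels in the ratio.
Both integrals are even about x = 0, so only the x ≥ 0 halves are needed (the factors of 2 cancel). Substituting u = x/d, A² and the length scale cancel in the ratio: P = ∫_{0}^{1.9} e^(-2·u) du / ∫_{0}^{∞} e^(-2·u) du.
An antiderivative of e^(-2·u) is -e^(-2·u)/2; evaluating from 0 to 1.9 gives 1/2 - e^(-19/5)/2, while the full integral is 1/2.
The result is P = 0.97763.

P ≈ 0.9776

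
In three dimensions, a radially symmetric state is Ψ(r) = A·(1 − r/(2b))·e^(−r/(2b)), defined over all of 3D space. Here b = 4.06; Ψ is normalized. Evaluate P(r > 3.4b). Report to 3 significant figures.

With dV = 4πr²dr, the probability is ∫|Ψ|² dV over r > 3.4b.
Normalization gives A² = 1/(8·π·b^3).
Substituting u = r/b, A², 4π and the length scale all cancel in the ratio: P = ∫_{3.4}^{∞} u^2·(1 - u/2)^2·e^(-u) du / ∫_{0}^{∞} u^2·(1 - u/2)^2·e^(-u) du.
An antiderivative of u^2·(1 - u/2)^2·e^(-u) is -(u^4/4 + u^2 + 2·u + 2)·e^(-u); evaluating from 3.4 to ∞ gives ≈ 1.7944, while the full integral is 2.
This evaluates to P = 0.8972.

P ≈ 0.897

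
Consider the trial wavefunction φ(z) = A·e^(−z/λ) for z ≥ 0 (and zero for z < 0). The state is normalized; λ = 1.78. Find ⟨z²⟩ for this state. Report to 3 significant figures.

The expectation value is the |φ|²-weighted average of z^2: ∫ z^2|φ|² dz.
The ratio of the moment integral to the normalization integral gives ⟨z²⟩ = λ^2/2.
With λ = 1.78, ⟨z^2⟩ = 1.584.

⟨z^2⟩ ≈ 1.58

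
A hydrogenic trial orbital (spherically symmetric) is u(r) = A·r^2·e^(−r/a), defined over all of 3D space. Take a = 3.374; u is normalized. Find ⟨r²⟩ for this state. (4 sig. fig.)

⟨r^2⟩ ≈ 159.4

By definition ⟨r²⟩ = ∫ r^2 |u(r)|² 4πr² dr.
Recall ∫₀^∞ r^m e^(−r/β) dr = m!·β^(m+1), since the A² factors cancel between numerator and denominator, ⟨r²⟩ = 14·a^2.
Putting a = 3.374 gives 159.37.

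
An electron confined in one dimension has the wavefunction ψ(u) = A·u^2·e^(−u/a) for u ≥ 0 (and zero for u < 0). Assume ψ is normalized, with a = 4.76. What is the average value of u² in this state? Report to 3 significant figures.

The expectation value is the |ψ|²-weighted average of u^2: ∫ u^2|ψ|² du.
Recall ∫₀^∞ u^m e^(−u/β) du = m!·β^(m+1), evaluating both integrals, ⟨u²⟩ = 15·a^2/2.
Putting a = 4.76 gives 169.9.

⟨u^2⟩ ≈ 170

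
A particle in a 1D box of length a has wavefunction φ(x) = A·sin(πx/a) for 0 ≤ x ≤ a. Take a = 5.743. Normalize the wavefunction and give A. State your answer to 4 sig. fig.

The normalization condition is ∫|φ|² dx = 1 from 0 to a.
With ∫₀^a sin²(nπx/a) dx = a/2, ∫|φ|² dx = A²·(a/2).
Hence A² = 1/[a/2].
Plugging in a = 5.743 yields A = 0.59013.

A ≈ 0.5901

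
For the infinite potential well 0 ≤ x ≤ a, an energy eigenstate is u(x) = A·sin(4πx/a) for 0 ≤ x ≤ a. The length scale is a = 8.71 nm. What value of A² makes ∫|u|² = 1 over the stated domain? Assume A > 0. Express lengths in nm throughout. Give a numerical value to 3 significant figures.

Require ∫ |u|² dx = 1 over the whole domain.
Carrying out the integral gives A² · a/2.
With a = 8.71: A² = 0.2296 and A = 0.4792.

A^2 ≈ 0.230 nm^(-1)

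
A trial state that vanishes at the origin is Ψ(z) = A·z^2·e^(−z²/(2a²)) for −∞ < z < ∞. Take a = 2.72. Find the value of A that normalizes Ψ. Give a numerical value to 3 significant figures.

A ≈ 0.0711

Require ∫ |Ψ|² dz = 1 over the whole domain.
∫|Ψ|² dz = A²·(3·√(π)·a^5/4).
Hence A² = 1/[3·√(π)·a^5/4].
With a = 2.72: A² = 0.005053 and A = 0.07108.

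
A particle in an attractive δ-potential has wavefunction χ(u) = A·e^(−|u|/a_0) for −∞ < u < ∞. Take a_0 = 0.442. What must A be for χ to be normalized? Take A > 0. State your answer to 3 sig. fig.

A ≈ 1.50

Normalization requires ∫|χ|² du = 1, integrated from −∞ to ∞.
∫|χ|² du = A²·(a_0).
Setting this equal to 1 gives A² = 1/(a_0).
Substituting a_0 = 0.442 gives A² = 2.262, so A = 1.504.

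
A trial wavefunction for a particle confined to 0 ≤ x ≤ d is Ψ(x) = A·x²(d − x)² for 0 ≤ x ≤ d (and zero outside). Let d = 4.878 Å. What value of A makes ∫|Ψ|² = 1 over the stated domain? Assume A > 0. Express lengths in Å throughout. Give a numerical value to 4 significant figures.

A ≈ 0.02007 Å^(-9/2)

Require ∫ |Ψ|² dx = 1 over the whole domain.
Expanding the polynomial and integrating term by term, the integral (without the A² prefactor) comes out to d^9/630.
Hence A² = 1/[d^9/630].
With d = 4.878: A² = 0.00040287 and A = 0.020072.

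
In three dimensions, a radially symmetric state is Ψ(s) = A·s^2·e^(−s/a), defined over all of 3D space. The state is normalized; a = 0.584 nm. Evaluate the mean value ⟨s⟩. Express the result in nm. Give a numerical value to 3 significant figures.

⟨s⟩ ≈ 2.04 nm

⟨s⟩ = ∫ s |Ψ|² 4πs² ds over the full domain.
Evaluating both integrals, ⟨s⟩ = 7·a/2.
With a = 0.584, ⟨s⟩ = 2.044.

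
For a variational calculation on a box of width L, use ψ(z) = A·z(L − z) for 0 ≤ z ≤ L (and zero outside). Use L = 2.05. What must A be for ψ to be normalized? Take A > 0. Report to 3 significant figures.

A ≈ 0.910

Normalization requires ∫|ψ|² dz = 1, integrated from 0 to L.
With ψ = A·z(L − z), the integral evaluates to A²·[L^5/30].
Hence A² = 1/[L^5/30].
With L = 2.05: A² = 0.8286 and A = 0.9103.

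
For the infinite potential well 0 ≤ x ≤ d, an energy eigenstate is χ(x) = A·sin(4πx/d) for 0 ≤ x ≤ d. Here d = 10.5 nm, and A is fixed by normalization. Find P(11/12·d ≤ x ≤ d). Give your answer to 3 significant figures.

P = ∫_{11/12·d}^{d} |χ(x)|² dx.
The normalization integral ∫|χ|²dx over the whole domain equals d/2·A², and A² cancels in the ratio.
Let u = x/d; then A² and the length scale cancel, so P = ∫_{11/12}^{1} sin(4·π·u)^2 du ÷ ∫_{0}^{1} sin(4·π·u)^2 du.
An antiderivative of sin(4·π·u)^2 is u/2 - sin(4·π·u)·cos(4·π·u)/(8·π); evaluating from 11/12 to 1 gives -√(3)/(32·π) + 1/24, while the full integral is 1/2.
Evaluating gives P = (-√(3)/16 + π/12)/π.

P ≈ 0.0489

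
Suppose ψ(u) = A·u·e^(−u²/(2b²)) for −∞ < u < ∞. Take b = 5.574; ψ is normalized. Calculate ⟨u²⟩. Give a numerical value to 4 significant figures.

⟨u^2⟩ ≈ 46.60

By definition ⟨u²⟩ = ∫ u^2 |ψ(u)|² du.
The ratio of the moment integral to the normalization integral gives ⟨u²⟩ = 3·b^2/2.
With b = 5.574, ⟨u^2⟩ = 46.604.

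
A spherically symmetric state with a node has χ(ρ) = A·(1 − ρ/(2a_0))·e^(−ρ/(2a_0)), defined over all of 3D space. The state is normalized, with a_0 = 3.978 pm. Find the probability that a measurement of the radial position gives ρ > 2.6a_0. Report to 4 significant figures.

P = ∫ |χ|² 4πρ² dρ over ρ > 2.6a_0.
A² is fixed by ∫₀^∞ 4πρ²|χ|² dρ = 1, i.e. A² = (8·π·a_0^3)^(−1).
Let u = ρ/a_0; then A², 4π and the length scale all cancel, so P = ∫_{2.6}^{∞} u^2·(1 - u/2)^2·e^(-u) du ÷ ∫_{0}^{∞} u^2·(1 - u/2)^2·e^(-u) du.
With ∫ u^2·(1 - u/2)^2·e^(-u) du = -(u^4/4 + u^2 + 2·u + 2)·e^(-u) + C, the region integral is ≈ 1.88539 and the full one is 2.
This evaluates to P = 0.94270.

P ≈ 0.9427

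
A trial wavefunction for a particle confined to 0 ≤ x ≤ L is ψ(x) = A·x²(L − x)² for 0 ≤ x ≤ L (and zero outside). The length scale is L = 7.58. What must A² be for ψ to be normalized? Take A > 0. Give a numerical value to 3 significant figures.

A^2 ≈ 0.00000763

Require ∫ |ψ|² dx = 1 over the whole domain.
The integral (without the A² prefactor) comes out to L^9/630.
So A² = (L^9/630)^(−1).
Substituting L = 7.58 gives A² = 0.000007626, so A = 0.002762.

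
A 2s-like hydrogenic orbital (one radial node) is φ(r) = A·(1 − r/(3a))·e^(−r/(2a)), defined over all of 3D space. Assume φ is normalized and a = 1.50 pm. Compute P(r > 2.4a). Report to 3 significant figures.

P ≈ 0.653

P = ∫ |φ|² 4πr² dr over r > 2.4a.
The full normalization integral is A²·[8·π·a^3/3] = 1, fixing A².
Let u = r/a; then A², 4π and the length scale all cancel, so P = ∫_{2.4}^{∞} u^2·(1 - u/3)^2·e^(-u) du ÷ ∫_{0}^{∞} u^2·(1 - u/3)^2·e^(-u) du.
With ∫ u^2·(1 - u/3)^2·e^(-u) du = (-u^4 + 2·u^3 - 3·u^2 - 6·u - 6)·e^(-u)/9 + C, the region integral is 9002·e^(-12/5)/1875 and the full one is 2/3.
This evaluates to P = 0.6533.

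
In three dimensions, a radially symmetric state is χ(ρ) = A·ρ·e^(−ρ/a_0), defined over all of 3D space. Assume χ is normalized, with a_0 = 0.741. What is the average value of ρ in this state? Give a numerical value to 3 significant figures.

⟨ρ⟩ ≈ 1.85

The expectation value is the |χ|²-weighted average of ρ: ∫ ρ|χ|² 4πρ² dρ.
Since the A² factors cancel between numerator and denominator, ⟨ρ⟩ = 5·a_0/2.
With a_0 = 0.741, ⟨ρ⟩ = 1.853.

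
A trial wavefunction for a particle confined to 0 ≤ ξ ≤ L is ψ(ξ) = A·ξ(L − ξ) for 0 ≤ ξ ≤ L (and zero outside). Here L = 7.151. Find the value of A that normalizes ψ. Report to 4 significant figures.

Require ∫ |ψ|² dξ = 1 over the whole domain.
With ψ = A·ξ(L − ξ), the integral evaluates to A²·[L^5/30].
So A² = (L^5/30)^(−1).
Plugging in L = 7.151 yields A = 0.040054.

A ≈ 0.04005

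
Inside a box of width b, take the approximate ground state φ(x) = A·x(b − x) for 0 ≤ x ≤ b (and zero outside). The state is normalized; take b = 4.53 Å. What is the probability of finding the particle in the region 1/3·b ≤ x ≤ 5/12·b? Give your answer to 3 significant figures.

P ≈ 0.137

|φ|² is the probability density, so P = ∫_{1/3·b}^{5/12·b} |φ|² dx.
With A² fixed by ∫|φ|² = 1, i.e. A² = (b^5/30)^(−1), substitute and integrate.
Substituting u = x/b, A² and the length scale cancel in the ratio: P = ∫_{1/3}^{5/12} u^2·(1 - u)^2 du / ∫_{0}^{1} u^2·(1 - u)^2 du.
An antiderivative of u^2·(1 - u)^2 is u^3·(6·u^2 - 15·u + 10)/30; evaluating from 1/3 to 5/12 gives ≈ 0.0045581, while the full integral is 1/30.
Evaluating gives P = 0.1367.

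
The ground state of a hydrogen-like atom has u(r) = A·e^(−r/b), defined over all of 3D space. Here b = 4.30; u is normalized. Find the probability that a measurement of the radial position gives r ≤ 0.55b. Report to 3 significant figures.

P = ∫ |u|² 4πr² dr over r ≤ 0.55b.
Normalization gives A² = 1/(π·b^3).
In terms of t = r/b (A², 4π and the length scale all cancel between numerator and denominator), P = [∫_{0}^{0.55} t^2·e^(-2·t) dt] / [∫_{0}^{∞} t^2·e^(-2·t) dt].
Using ∫ t^2·e^(-2·t) dt = -(2·t^2 + 2·t + 1)·e^(-2·t)/4, the numerator is 1/4 - 541·e^(-11/10)/800 and the denominator is 1/4.
The region integral divided by the full integral gives P = 0.09958.

P ≈ 0.0996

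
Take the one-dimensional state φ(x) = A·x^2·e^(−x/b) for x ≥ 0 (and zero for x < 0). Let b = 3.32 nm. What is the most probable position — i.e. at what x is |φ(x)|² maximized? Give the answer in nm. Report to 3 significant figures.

x ≈ 6.64 nm

The maximum of |φ(x)|² occurs where its derivative vanishes.
Solving yields x = 2·b.
With b = 3.32, the most probable position is 6.640 nm.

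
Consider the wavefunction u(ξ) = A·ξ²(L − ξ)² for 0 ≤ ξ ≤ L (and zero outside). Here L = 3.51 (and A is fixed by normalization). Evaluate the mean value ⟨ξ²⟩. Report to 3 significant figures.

⟨ξ^2⟩ ≈ 3.36

⟨ξ²⟩ = ∫ ξ^2 |u|² dξ over the full domain.
Evaluating both integrals, ⟨ξ²⟩ = 3·L^2/11.
With L = 3.51, ⟨ξ^2⟩ = 3.360.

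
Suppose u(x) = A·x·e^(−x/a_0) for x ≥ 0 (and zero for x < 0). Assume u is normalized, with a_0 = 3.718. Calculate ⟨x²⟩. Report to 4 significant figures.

⟨x^2⟩ ≈ 41.47

By definition ⟨x²⟩ = ∫ x^2 |u(x)|² dx.
Recall ∫₀^∞ x^m e^(−x/β) dx = m!·β^(m+1), since the A² factors cancel between numerator and denominator, ⟨x²⟩ = 3·a_0^2.
With a_0 = 3.718, ⟨x^2⟩ = 41.471.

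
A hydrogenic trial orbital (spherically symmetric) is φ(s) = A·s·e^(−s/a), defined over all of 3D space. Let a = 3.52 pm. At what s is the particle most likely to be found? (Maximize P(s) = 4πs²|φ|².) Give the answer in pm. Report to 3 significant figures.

s ≈ 7.04 pm

Differentiate P(s) = 4πs²|φ|² with respect to s and set to zero.
This gives s = 2·a.
With a = 3.52, the most probable radial distance is 7.040 pm.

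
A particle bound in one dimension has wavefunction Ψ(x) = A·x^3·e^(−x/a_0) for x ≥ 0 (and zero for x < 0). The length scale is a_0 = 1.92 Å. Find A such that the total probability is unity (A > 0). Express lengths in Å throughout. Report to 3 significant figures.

A ≈ 0.0430 Å^(-7/2)

We need A² ∫|f|² dx = 1, taking the integral from 0 to ∞.
With ∫₀^∞ x^6 e^(−αx) dx = 6!/α^7, carrying out the integral gives A² · 45·a_0^7/8.
Hence A² = 1/[45·a_0^7/8].
Plugging in a_0 = 1.92 yields A = 0.04299.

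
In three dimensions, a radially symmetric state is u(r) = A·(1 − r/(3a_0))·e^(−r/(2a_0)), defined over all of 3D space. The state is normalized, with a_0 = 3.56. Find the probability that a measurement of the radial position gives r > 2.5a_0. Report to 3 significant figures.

P ≈ 0.651

P = ∫ |u|² 4πr² dr over r > 2.5a_0.
A² is fixed by ∫₀^∞ 4πr²|u|² dr = 1, i.e. A² = (8·π·a_0^3/3)^(−1).
Let t = r/a_0; then A², 4π and the length scale all cancel, so P = ∫_{2.5}^{∞} t^2·(1 - t/3)^2·e^(-t) dt ÷ ∫_{0}^{∞} t^2·(1 - t/3)^2·e^(-t) dt.
Using ∫ t^2·(1 - t/3)^2·e^(-t) dt = (-t^4 + 2·t^3 - 3·t^2 - 6·t - 6)·e^(-t)/9, the numerator is 761·e^(-5/2)/144 and the denominator is 2/3.
Taking the ratio yields P = 0.6507.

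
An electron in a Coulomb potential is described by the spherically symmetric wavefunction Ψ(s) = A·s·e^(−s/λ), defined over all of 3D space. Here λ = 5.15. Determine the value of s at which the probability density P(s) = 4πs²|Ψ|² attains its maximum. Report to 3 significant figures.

Differentiate P(s) = 4πs²|Ψ|² with respect to s and set to zero.
Solving yields s = 2·λ.
With λ = 5.15, the most probable radial distance is 10.30.

s ≈ 10.3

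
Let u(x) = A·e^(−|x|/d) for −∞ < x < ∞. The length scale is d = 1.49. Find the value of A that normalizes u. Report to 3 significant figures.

We need A² ∫|f|² dx = 1, taking the integral from −∞ to ∞.
Carrying out the integral gives A² · d.
Setting this equal to 1 gives A² = 1/(d).
With d = 1.49: A² = 0.6711 and A = 0.8192.

A ≈ 0.819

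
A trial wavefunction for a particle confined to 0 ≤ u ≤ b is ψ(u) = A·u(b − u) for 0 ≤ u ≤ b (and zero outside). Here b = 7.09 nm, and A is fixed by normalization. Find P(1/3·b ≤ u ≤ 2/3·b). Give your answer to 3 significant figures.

The probability is P = ∫ |ψ|² du over [1/3·b, 2/3·b].
The normalization integral ∫|ψ|²du over the whole domain equals b^5/30·A², and A² cancels in the ratio.
In terms of t = u/b (A² and the length scale cancel between numerator and denominator), P = [∫_{1/3}^{2/3} t^2·(1 - t)^2 dt] / [∫_{0}^{1} t^2·(1 - t)^2 dt].
Using ∫ t^2·(1 - t)^2 dt = t^3·(6·t^2 - 15·t + 10)/30, the numerator is 47/2430 and the denominator is 1/30.
The result is P = 47/81.

P ≈ 0.580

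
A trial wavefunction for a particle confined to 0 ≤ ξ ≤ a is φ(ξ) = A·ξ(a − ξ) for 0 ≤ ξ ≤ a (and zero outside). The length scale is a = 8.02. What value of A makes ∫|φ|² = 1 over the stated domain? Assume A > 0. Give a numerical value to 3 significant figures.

Normalization requires ∫|φ|² dξ = 1, integrated from 0 to a.
Expanding the polynomial and integrating term by term, with φ = A·ξ(a − ξ), the integral evaluates to A²·[a^5/30].
So A² = (a^5/30)^(−1).
Plugging in a = 8.02 yields A = 0.03007.

A ≈ 0.0301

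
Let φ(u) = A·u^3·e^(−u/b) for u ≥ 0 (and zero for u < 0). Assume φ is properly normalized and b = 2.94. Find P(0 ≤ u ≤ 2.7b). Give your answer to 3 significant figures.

|φ|² is the probability density, so P = ∫_{0}^{2.7b} |φ|² du.
The normalization integral ∫|φ|²du over the whole domain equals 45·b^7/8·A², and A² cancels in the ratio.
Let t = u/b; then A² and the length scale cancel, so P = ∫_{0}^{2.7} t^6·e^(-2·t) dt ÷ ∫_{0}^{∞} t^6·e^(-2·t) dt.
With ∫ t^6·e^(-2·t) dt = -(4·t^6 + 12·t^5 + 30·t^4 + 60·t^3 + 90·t^2 + 90·t + 45)·e^(-2·t)/8 + C, the region integral is ≈ 1.6781 and the full one is 45/8.
Evaluating gives P = 0.2983.

P ≈ 0.298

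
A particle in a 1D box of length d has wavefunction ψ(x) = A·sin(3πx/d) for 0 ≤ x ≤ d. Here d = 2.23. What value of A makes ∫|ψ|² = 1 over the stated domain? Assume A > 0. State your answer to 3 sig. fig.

We need A² ∫|f|² dx = 1, taking the integral from 0 to d.
∫|ψ|² dx = A²·(d/2).
So A² = (d/2)^(−1).
Plugging in d = 2.23 yields A = 0.9470.

A ≈ 0.947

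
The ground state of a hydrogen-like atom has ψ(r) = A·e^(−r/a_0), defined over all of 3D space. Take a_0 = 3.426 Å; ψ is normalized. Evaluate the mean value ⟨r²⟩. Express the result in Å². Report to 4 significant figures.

The expectation value is the |ψ|²-weighted average of r^2: ∫ r^2|ψ|² 4πr² dr.
Using ∫₀^∞ rⁿ e^(−αr) dr = n!/αⁿ⁺¹, evaluating both integrals, ⟨r²⟩ = 3·a_0^2.
Putting a_0 = 3.426 gives 35.212.

⟨r^2⟩ ≈ 35.21 Å^2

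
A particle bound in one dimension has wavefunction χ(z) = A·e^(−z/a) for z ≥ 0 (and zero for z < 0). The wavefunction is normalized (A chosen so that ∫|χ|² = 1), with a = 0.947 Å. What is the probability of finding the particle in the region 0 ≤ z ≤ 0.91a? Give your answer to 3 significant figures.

The probability is P = ∫ |χ|² dz over [0, 0.91a].
Since A² = 1/(a/2), this is the region integral divided by the full normalization integral.
Substituting u = z/a, A² and the length scale cancel in the ratio: P = ∫_{0}^{0.91} e^(-2·u) du / ∫_{0}^{∞} e^(-2·u) du.
With ∫ e^(-2·u) du = -e^(-2·u)/2 + C, the region integral is 1/2 - e^(-91/50)/2 and the full one is 1/2.
Evaluating gives P = 0.8380.

P ≈ 0.838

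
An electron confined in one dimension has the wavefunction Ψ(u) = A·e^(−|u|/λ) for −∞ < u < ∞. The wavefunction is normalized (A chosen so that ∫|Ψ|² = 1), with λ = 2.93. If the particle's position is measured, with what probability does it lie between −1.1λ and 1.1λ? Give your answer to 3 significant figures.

P ≈ 0.889

|Ψ|² is the probability density, so P = ∫_{−1.1λ}^{1.1λ} |Ψ|² du.
Since A² = 1/(λ), this is the region integral divided by the full normalization integral.
By symmetry take twice the u ≥ 0 contribution in numerator and denominator; the 2's cancel. In terms of t = u/λ (A² and the length scale cancel between numerator and denominator), P = [∫_{0}^{1.1} e^(-2·t) dt] / [∫_{0}^{∞} e^(-2·t) dt].
With ∫ e^(-2·t) dt = -e^(-2·t)/2 + C, the region integral is 1/2 - e^(-11/5)/2 and the full one is 1/2.
This works out to P = 0.8892.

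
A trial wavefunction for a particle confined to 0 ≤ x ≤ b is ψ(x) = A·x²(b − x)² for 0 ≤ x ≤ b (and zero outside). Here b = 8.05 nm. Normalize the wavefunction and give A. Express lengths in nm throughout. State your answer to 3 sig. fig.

Require ∫ |ψ|² dx = 1 over the whole domain.
∫|ψ|² dx = A²·(b^9/630).
Setting this equal to 1 gives A² = 1/(b^9/630).
With b = 8.05: A² = 0.000004438 and A = 0.002107.

A ≈ 0.00211 nm^(-9/2)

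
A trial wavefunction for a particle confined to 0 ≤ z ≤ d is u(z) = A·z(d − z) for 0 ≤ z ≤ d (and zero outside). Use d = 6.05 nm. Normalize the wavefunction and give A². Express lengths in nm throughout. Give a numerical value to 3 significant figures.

The normalization condition is ∫|u|² dz = 1 from 0 to d.
Carrying out the integral gives A² · d^5/30.
Plugging in d = 6.05 yields A = 0.06084.

A^2 ≈ 0.00370 nm^(-5)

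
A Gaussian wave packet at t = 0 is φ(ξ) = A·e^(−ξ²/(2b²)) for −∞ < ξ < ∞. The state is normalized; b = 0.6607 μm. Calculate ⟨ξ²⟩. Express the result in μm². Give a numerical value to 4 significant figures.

⟨ξ^2⟩ ≈ 0.2183 μm^2

By definition ⟨ξ²⟩ = ∫ ξ^2 |φ(ξ)|² dξ.
Differentiating ∫e^(−αξ²) dξ = √(π/α) under α to get the higher moments, evaluating both integrals, ⟨ξ²⟩ = b^2/2.
Putting b = 0.6607 gives 0.21826.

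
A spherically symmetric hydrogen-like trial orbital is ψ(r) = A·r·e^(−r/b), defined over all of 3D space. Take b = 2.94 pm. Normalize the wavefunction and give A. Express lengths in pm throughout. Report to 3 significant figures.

A ≈ 0.0220 pm^(-5/2)

Normalization requires ∫|ψ|² 4πr² dr = 1, integrated from 0 to ∞.
(Spherical symmetry: dV = 4πr² dr.)
With ψ = A·r·e^(−r/b), the integral evaluates to A²·[3·π·b^5].
So A² = (3·π·b^5)^(−1).
Substituting b = 2.94 gives A² = 0.0004831, so A = 0.02198.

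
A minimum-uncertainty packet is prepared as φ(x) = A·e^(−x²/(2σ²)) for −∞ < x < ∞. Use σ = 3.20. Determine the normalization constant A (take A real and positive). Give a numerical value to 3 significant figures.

A ≈ 0.420

The normalization condition is ∫|φ|² dx = 1 from −∞ to ∞.
The integral (without the A² prefactor) comes out to √(π)·σ.
So A² = (√(π)·σ)^(−1).
With σ = 3.20: A² = 0.1763 and A = 0.4199.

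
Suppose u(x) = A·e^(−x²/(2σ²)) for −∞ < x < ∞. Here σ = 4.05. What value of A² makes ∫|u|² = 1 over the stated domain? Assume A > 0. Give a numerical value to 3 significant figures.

Normalization requires ∫|u|² dx = 1, integrated from −∞ to ∞.
Differentiating ∫e^(−αx²) dx = √(π/α) under α to get the higher moments, carrying out the integral gives A² · √(π)·σ.
So A² = (√(π)·σ)^(−1).
With σ = 4.05: A² = 0.1393 and A = 0.3732.

A^2 ≈ 0.139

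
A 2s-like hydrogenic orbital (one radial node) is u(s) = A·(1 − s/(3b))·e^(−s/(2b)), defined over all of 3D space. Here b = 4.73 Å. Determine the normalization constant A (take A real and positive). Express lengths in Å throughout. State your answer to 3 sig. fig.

Normalization requires ∫|u|² 4πs² ds = 1, integrated from 0 to ∞.
In 3D with spherical symmetry the volume element is 4πs² ds.
∫|u|² 4πs² ds = A²·(8·π·b^3/3).
Setting this equal to 1 gives A² = 1/(8·π·b^3/3).
Substituting b = 4.73 gives A² = 0.001128, so A = 0.03359.

A ≈ 0.0336 Å^(-3/2)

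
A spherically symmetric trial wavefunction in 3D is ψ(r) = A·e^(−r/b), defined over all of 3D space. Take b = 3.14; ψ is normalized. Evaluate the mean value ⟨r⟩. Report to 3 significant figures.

⟨r⟩ ≈ 4.71

⟨r⟩ = ∫ r |ψ|² 4πr² dr over the full domain.
Recall ∫₀^∞ r^m e^(−r/β) dr = m!·β^(m+1), since the A² factors cancel between numerator and denominator, ⟨r⟩ = 3·b/2.
Putting b = 3.14 gives 4.710.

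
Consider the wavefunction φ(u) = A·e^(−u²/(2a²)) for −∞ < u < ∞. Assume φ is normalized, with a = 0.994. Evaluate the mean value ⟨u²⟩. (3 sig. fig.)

By definition ⟨u²⟩ = ∫ u^2 |φ(u)|² du.
Differentiating ∫e^(−αu²) du = √(π/α) under α to get the higher moments, evaluating both integrals, ⟨u²⟩ = a^2/2.
With a = 0.994, ⟨u^2⟩ = 0.4940.

⟨u^2⟩ ≈ 0.494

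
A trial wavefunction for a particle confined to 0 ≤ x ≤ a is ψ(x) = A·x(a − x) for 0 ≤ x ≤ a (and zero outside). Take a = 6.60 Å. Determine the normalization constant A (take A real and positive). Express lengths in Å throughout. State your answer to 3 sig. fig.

A ≈ 0.0489 Å^(-5/2)

We need A² ∫|f|² dx = 1, taking the integral from 0 to a.
The integral (without the A² prefactor) comes out to a^5/30.
With a = 6.60: A² = 0.002396 and A = 0.04894.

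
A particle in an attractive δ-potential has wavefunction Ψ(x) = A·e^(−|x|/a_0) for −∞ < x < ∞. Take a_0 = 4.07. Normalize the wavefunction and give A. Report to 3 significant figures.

A ≈ 0.496

Normalization requires ∫|Ψ|² dx = 1, integrated from −∞ to ∞.
Using ∫₀^∞ xⁿ e^(−αx) dx = n!/αⁿ⁺¹, ∫|Ψ|² dx = A²·(a_0).
So A² = (a_0)^(−1).
Plugging in a_0 = 4.07 yields A = 0.4957.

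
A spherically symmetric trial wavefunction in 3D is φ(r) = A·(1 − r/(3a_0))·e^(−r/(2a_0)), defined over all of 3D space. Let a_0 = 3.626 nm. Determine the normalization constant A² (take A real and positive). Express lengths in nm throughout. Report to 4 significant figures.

The normalization condition is ∫|φ|² 4πr² dr = 1 from 0 to ∞.
In 3D with spherical symmetry the volume element is 4πr² dr.
The integral (without the A² prefactor) comes out to 8·π·a_0^3/3.
So A² = (8·π·a_0^3/3)^(−1).
Substituting a_0 = 3.626 gives A² = 0.0025038, so A = 0.050038.

A^2 ≈ 0.002504 nm^(-3)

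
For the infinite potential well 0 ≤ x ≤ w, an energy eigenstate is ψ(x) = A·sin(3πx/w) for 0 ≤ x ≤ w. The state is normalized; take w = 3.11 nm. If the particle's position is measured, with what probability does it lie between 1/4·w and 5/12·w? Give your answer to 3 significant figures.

P ≈ 0.0606

|ψ|² is the probability density, so P = ∫_{1/4·w}^{5/12·w} |ψ|² dx.
With A² fixed by ∫|ψ|² = 1, i.e. A² = (w/2)^(−1), substitute and integrate.
Substituting u = x/w, A² and the length scale cancel in the ratio: P = ∫_{1/4}^{5/12} sin(3·π·u)^2 du / ∫_{0}^{1} sin(3·π·u)^2 du.
With ∫ sin(3·π·u)^2 du = u/2 - sin(6·π·u)/(12·π) + C, the region integral is 1/12 - 1/(6·π) and the full one is 1/2.
The result is P = (-2 + π)/(6·π).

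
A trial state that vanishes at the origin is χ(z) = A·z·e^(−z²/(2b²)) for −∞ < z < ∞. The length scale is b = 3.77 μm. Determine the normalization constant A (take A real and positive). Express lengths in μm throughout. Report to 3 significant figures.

Require ∫ |χ|² dz = 1 over the whole domain.
The integral (without the A² prefactor) comes out to √(π)·b^3/2.
Hence A² = 1/[√(π)·b^3/2].
Substituting b = 3.77 gives A² = 0.02106, so A = 0.1451.

A ≈ 0.145 μm^(-3/2)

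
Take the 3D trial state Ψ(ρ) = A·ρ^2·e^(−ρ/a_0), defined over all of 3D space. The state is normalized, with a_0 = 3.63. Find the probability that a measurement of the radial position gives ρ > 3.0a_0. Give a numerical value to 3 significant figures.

Integrate the radial probability density 4πρ²|Ψ|² over ρ > 3.0a_0.
A² is fixed by ∫₀^∞ 4πρ²|Ψ|² dρ = 1, i.e. A² = (45·π·a_0^7/2)^(−1).
Substituting u = ρ/a_0, A², 4π and the length scale all cancel in the ratio: P = ∫_{3.0}^{∞} u^6·e^(-2·u) du / ∫_{0}^{∞} u^6·e^(-2·u) du.
Using ∫ u^6·e^(-2·u) du = -(4·u^6 + 12·u^5 + 30·u^4 + 60·u^3 + 90·u^2 + 90·u + 45)·e^(-2·u)/8, the numerator is ≈ 3.4105 and the denominator is 45/8.
Taking the ratio yields P = 0.6063.

P ≈ 0.606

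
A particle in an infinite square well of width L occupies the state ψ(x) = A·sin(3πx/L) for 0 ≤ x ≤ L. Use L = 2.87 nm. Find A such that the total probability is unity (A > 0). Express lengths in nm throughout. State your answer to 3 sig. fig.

A ≈ 0.835 nm^(-1/2)

Normalization requires ∫|ψ|² dx = 1, integrated from 0 to L.
Using sin²θ = (1 − cos 2θ)/2, ∫|ψ|² dx = A²·(L/2).
Plugging in L = 2.87 yields A = 0.8348.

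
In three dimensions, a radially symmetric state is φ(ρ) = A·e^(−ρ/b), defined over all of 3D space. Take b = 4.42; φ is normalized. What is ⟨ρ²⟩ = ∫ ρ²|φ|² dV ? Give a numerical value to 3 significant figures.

⟨ρ²⟩ = ∫ ρ^2 |φ|² 4πρ² dρ over the full domain.
With ∫₀^∞ ρ^4 e^(−αρ) dρ = 4!/α^5, the ratio of the moment integral to the normalization integral gives ⟨ρ²⟩ = 3·b^2.
With b = 4.42, ⟨ρ^2⟩ = 58.61.

⟨ρ^2⟩ ≈ 58.6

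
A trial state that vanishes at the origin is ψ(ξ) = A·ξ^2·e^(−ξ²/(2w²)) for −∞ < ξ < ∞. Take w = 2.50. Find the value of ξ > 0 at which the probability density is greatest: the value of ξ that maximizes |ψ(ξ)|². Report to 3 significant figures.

Differentiate |ψ(ξ)|² with respect to ξ and set to zero.
Solving yields ξ = √(2)·w.
With w = 2.50, the value of ξ > 0 at which the probability density is greatest is 3.536.

ξ ≈ 3.54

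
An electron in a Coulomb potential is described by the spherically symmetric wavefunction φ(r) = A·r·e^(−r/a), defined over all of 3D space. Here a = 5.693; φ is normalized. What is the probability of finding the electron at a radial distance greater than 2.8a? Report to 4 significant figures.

P ≈ 0.3422

P = ∫ |φ|² 4πr² dr over r > 2.8a.
A² is fixed by ∫₀^∞ 4πr²|φ|² dr = 1, i.e. A² = (3·π·a^5)^(−1).
Let u = r/a; then A², 4π and the length scale all cancel, so P = ∫_{2.8}^{∞} u^4·e^(-2·u) du ÷ ∫_{0}^{∞} u^4·e^(-2·u) du.
An antiderivative of u^4·e^(-2·u) is -(u^4/2 + u^3 + 3·u^2/2 + 3·u/2 + 3/4)·e^(-2·u); evaluating from 2.8 to ∞ gives ≈ 0.256613, while the full integral is 3/4.
Taking the ratio yields P = 0.34215.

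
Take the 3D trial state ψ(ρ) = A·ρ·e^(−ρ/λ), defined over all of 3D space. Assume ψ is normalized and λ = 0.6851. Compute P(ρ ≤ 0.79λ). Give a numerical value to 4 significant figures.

P ≈ 0.02260

Integrate the radial probability density 4πρ²|ψ|² over ρ ≤ 0.79λ.
Normalization gives A² = 1/(3·π·λ^5).
Let u = ρ/λ; then A², 4π and the length scale all cancel, so P = ∫_{0}^{0.79} u^4·e^(-2·u) du ÷ ∫_{0}^{∞} u^4·e^(-2·u) du.
With ∫ u^4·e^(-2·u) du = -(u^4/2 + u^3 + 3·u^2/2 + 3·u/2 + 3/4)·e^(-2·u) + C, the region integral is ≈ 0.0169471 and the full one is 3/4.
The region integral divided by the full integral gives P = 0.022596.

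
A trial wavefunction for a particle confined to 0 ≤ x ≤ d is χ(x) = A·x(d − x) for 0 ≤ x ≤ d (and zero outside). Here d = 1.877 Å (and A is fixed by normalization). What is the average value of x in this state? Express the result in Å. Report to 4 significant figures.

⟨x⟩ = ∫ x |χ|² dx over the full domain.
Expanding the polynomial and integrating term by term, the ratio of the moment integral to the normalization integral gives ⟨x⟩ = d/2.
With d = 1.877, ⟨x⟩ = 0.93850.

⟨x⟩ ≈ 0.9385 Å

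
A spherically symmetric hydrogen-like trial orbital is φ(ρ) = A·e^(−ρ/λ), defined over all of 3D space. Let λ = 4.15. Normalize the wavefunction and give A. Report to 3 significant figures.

We need A² ∫|f|² 4πρ² dρ = 1, taking the integral from 0 to ∞.
(Spherical symmetry: dV = 4πρ² dρ.)
Using ∫₀^∞ ρⁿ e^(−αρ) dρ = n!/αⁿ⁺¹, ∫|φ|² 4πρ² dρ = A²·(π·λ^3).
Setting this equal to 1 gives A² = 1/(π·λ^3).
Substituting λ = 4.15 gives A² = 0.004454, so A = 0.06673.

A ≈ 0.0667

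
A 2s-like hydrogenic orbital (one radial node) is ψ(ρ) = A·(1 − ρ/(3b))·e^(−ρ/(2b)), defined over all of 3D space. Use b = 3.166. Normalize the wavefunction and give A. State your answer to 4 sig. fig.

A ≈ 0.06133

Normalization requires ∫|ψ|² 4πρ² dρ = 1, integrated from 0 to ∞.
Carrying out the integral gives A² · 8·π·b^3/3.
Hence A² = 1/[8·π·b^3/3].
With b = 3.166: A² = 0.0037614 and A = 0.061330.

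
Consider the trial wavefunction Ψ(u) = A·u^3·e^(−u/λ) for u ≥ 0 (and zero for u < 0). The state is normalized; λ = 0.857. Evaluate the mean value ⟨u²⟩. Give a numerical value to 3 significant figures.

The expectation value is the |Ψ|²-weighted average of u^2: ∫ u^2|Ψ|² du.
Evaluating both integrals, ⟨u²⟩ = 14·λ^2.
Putting λ = 0.857 gives 10.28.

⟨u^2⟩ ≈ 10.3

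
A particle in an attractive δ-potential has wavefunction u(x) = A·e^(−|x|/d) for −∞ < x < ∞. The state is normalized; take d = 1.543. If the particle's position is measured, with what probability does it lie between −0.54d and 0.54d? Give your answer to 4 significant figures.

The probability is P = ∫ |u|² dx over [−0.54d, 0.54d].
The normalization integral ∫|u|²dx over the whole domain equals d·A², and A² cancels in the ratio.
By symmetry take twice the x ≥ 0 contribution in numerator and denominator; the 2's cancel. Substituting t = x/d, A² and the length scale cancel in the ratio: P = ∫_{0}^{0.54} e^(-2·t) dt / ∫_{0}^{∞} e^(-2·t) dt.
An antiderivative of e^(-2·t) is -e^(-2·t)/2; evaluating from 0 to 0.54 gives 1/2 - e^(-27/25)/2, while the full integral is 1/2.
Evaluating gives P = 0.66040.

P ≈ 0.6604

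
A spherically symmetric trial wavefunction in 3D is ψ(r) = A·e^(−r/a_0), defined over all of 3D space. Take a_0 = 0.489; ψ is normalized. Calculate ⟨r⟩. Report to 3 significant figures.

By definition ⟨r⟩ = ∫ r |ψ(r)|² 4πr² dr.
Using ∫₀^∞ rⁿ e^(−αr) dr = n!/αⁿ⁺¹, evaluating both integrals, ⟨r⟩ = 3·a_0/2.
Putting a_0 = 0.489 gives 0.7335.

⟨r⟩ ≈ 0.734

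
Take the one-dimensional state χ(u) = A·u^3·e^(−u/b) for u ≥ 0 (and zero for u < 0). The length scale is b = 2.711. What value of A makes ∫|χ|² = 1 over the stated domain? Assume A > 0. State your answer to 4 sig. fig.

A ≈ 0.01285

Normalization requires ∫|χ|² du = 1, integrated from 0 to ∞.
∫|χ|² du = A²·(45·b^7/8).
Hence A² = 1/[45·b^7/8].
With b = 2.711: A² = 0.00016519 and A = 0.012852.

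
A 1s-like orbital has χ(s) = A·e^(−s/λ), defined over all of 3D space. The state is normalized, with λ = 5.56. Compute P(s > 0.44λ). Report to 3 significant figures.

Integrate the radial probability density 4πs²|χ|² over s > 0.44λ.
Normalization gives A² = 1/(π·λ^3).
In terms of u = s/λ (A², 4π and the length scale all cancel between numerator and denominator), P = [∫_{0.44}^{∞} u^2·e^(-2·u) du] / [∫_{0}^{∞} u^2·e^(-2·u) du].
Using ∫ u^2·e^(-2·u) du = -(2·u^2 + 2·u + 1)·e^(-2·u)/4, the numerator is 1417·e^(-22/25)/2500 and the denominator is 1/4.
The region integral divided by the full integral gives P = 0.9404.

P ≈ 0.940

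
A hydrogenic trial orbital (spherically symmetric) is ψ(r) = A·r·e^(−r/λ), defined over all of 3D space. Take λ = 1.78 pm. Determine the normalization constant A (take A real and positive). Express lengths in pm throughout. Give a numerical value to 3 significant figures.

The normalization condition is ∫|ψ|² 4πr² dr = 1 from 0 to ∞.
Recall ∫₀^∞ r^m e^(−r/β) dr = m!·β^(m+1), with ψ = A·r·e^(−r/λ), the integral evaluates to A²·[3·π·λ^5].
Substituting λ = 1.78 gives A² = 0.005938, so A = 0.07706.

A ≈ 0.0771 pm^(-5/2)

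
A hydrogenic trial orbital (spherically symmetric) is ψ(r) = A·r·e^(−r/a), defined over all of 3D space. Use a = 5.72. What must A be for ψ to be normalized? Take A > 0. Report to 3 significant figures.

Normalization requires ∫|ψ|² 4πr² dr = 1, integrated from 0 to ∞.
(Spherical symmetry: dV = 4πr² dr.)
Using ∫₀^∞ rⁿ e^(−αr) dr = n!/αⁿ⁺¹, carrying out the integral gives A² · 3·π·a^5.
So A² = (3·π·a^5)^(−1).
Plugging in a = 5.72 yields A = 0.004163.

A ≈ 0.00416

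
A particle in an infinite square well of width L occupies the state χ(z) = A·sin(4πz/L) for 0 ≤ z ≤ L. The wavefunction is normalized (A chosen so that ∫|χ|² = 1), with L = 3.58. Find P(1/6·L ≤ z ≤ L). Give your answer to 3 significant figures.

P = ∫_{1/6·L}^{L} |χ(z)|² dz.
Since A² = 1/(L/2), this is the region integral divided by the full normalization integral.
Let u = z/L; then A² and the length scale cancel, so P = ∫_{1/6}^{1} sin(4·π·u)^2 du ÷ ∫_{0}^{1} sin(4·π·u)^2 du.
An antiderivative of sin(4·π·u)^2 is u/2 - sin(4·π·u)·cos(4·π·u)/(8·π); evaluating from 1/6 to 1 gives -√(3)/(32·π) + 5/12, while the full integral is 1/2.
Taking the ratio, P = -√(3)/(16·π) + 5/6.

P ≈ 0.799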